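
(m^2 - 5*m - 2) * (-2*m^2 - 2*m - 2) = -2*m^4 + 8*m^3 + 12*m^2 + 14*m + 4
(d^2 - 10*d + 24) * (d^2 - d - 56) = d^4 - 11*d^3 - 22*d^2 + 536*d - 1344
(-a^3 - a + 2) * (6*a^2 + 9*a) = -6*a^5 - 9*a^4 - 6*a^3 + 3*a^2 + 18*a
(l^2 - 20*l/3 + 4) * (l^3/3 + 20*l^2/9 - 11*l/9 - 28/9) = l^5/3 - 397*l^3/27 + 376*l^2/27 + 428*l/27 - 112/9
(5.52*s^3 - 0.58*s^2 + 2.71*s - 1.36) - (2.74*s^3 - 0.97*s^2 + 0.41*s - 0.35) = 2.78*s^3 + 0.39*s^2 + 2.3*s - 1.01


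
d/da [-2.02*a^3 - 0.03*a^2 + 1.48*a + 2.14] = -6.06*a^2 - 0.06*a + 1.48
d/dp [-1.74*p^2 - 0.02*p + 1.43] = -3.48*p - 0.02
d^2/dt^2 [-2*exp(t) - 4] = -2*exp(t)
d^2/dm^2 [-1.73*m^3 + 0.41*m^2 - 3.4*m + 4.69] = 0.82 - 10.38*m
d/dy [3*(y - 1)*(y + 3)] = 6*y + 6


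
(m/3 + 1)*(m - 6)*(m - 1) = m^3/3 - 4*m^2/3 - 5*m + 6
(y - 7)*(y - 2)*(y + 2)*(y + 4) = y^4 - 3*y^3 - 32*y^2 + 12*y + 112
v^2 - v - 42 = (v - 7)*(v + 6)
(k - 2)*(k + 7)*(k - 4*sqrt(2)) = k^3 - 4*sqrt(2)*k^2 + 5*k^2 - 20*sqrt(2)*k - 14*k + 56*sqrt(2)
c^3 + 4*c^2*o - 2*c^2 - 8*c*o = c*(c - 2)*(c + 4*o)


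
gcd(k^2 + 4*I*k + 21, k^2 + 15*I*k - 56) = k + 7*I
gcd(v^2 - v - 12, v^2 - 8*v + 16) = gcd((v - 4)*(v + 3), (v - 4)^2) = v - 4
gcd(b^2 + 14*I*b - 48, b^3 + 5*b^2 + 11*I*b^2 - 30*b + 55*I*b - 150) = b + 6*I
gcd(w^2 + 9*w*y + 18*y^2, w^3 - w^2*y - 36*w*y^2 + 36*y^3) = w + 6*y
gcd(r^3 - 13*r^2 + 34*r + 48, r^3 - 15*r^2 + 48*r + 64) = r^2 - 7*r - 8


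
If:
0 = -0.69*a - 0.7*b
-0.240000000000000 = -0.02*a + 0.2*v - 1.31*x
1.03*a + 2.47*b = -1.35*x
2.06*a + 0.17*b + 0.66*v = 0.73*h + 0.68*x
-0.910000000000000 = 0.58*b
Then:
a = 1.59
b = -1.57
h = 11.45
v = 9.81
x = 1.66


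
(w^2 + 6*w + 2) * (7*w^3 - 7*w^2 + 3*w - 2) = 7*w^5 + 35*w^4 - 25*w^3 + 2*w^2 - 6*w - 4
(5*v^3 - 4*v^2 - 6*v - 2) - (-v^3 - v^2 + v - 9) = 6*v^3 - 3*v^2 - 7*v + 7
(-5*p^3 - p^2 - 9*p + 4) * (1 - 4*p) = 20*p^4 - p^3 + 35*p^2 - 25*p + 4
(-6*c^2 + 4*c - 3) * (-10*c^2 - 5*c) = 60*c^4 - 10*c^3 + 10*c^2 + 15*c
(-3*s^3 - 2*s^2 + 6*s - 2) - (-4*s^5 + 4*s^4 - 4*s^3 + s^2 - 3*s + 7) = 4*s^5 - 4*s^4 + s^3 - 3*s^2 + 9*s - 9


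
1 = 1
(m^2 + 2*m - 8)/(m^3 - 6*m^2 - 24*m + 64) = 1/(m - 8)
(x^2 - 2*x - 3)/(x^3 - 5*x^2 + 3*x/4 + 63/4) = 4*(x + 1)/(4*x^2 - 8*x - 21)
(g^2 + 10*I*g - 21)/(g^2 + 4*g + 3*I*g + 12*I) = (g + 7*I)/(g + 4)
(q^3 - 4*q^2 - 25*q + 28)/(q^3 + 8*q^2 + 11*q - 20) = (q - 7)/(q + 5)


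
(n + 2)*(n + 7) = n^2 + 9*n + 14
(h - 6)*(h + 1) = h^2 - 5*h - 6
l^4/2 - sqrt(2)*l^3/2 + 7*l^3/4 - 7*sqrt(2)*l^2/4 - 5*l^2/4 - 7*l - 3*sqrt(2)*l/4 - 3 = (l/2 + sqrt(2)/2)*(l + 1/2)*(l + 3)*(l - 2*sqrt(2))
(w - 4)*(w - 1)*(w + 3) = w^3 - 2*w^2 - 11*w + 12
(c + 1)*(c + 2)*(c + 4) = c^3 + 7*c^2 + 14*c + 8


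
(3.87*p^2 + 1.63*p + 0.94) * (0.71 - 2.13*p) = -8.2431*p^3 - 0.7242*p^2 - 0.8449*p + 0.6674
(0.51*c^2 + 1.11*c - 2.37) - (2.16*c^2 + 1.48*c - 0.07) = -1.65*c^2 - 0.37*c - 2.3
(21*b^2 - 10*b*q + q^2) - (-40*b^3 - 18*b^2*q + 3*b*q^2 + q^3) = 40*b^3 + 18*b^2*q + 21*b^2 - 3*b*q^2 - 10*b*q - q^3 + q^2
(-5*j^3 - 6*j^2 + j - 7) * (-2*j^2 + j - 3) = 10*j^5 + 7*j^4 + 7*j^3 + 33*j^2 - 10*j + 21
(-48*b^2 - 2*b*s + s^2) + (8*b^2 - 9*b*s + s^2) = -40*b^2 - 11*b*s + 2*s^2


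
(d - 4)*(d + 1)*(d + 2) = d^3 - d^2 - 10*d - 8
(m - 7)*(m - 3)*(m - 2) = m^3 - 12*m^2 + 41*m - 42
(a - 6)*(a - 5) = a^2 - 11*a + 30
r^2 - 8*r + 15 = (r - 5)*(r - 3)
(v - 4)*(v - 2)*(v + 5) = v^3 - v^2 - 22*v + 40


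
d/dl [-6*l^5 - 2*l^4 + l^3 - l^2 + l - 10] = -30*l^4 - 8*l^3 + 3*l^2 - 2*l + 1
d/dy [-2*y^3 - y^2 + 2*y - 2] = -6*y^2 - 2*y + 2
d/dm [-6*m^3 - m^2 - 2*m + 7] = -18*m^2 - 2*m - 2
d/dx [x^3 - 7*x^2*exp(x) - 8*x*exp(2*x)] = -7*x^2*exp(x) + 3*x^2 - 16*x*exp(2*x) - 14*x*exp(x) - 8*exp(2*x)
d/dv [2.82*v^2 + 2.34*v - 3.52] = 5.64*v + 2.34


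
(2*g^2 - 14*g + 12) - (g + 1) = 2*g^2 - 15*g + 11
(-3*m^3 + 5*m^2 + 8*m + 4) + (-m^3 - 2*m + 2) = -4*m^3 + 5*m^2 + 6*m + 6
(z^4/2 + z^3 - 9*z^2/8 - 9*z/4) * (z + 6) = z^5/2 + 4*z^4 + 39*z^3/8 - 9*z^2 - 27*z/2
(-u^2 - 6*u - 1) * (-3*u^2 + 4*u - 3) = 3*u^4 + 14*u^3 - 18*u^2 + 14*u + 3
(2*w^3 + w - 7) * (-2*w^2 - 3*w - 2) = -4*w^5 - 6*w^4 - 6*w^3 + 11*w^2 + 19*w + 14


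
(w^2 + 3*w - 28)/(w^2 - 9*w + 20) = (w + 7)/(w - 5)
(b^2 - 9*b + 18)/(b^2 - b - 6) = (b - 6)/(b + 2)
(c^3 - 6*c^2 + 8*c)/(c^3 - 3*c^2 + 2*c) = (c - 4)/(c - 1)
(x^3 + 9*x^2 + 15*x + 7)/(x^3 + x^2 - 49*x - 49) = (x + 1)/(x - 7)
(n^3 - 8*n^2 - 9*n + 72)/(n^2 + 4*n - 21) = (n^2 - 5*n - 24)/(n + 7)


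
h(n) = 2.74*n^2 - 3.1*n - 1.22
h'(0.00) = -3.10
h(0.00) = -1.22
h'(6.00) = 29.78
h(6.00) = 78.82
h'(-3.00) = -19.54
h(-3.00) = 32.74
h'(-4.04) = -25.24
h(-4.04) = 56.03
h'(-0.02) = -3.21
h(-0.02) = -1.16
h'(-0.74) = -7.16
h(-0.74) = 2.57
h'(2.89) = 12.74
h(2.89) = 12.71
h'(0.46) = -0.58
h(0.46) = -2.07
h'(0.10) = -2.55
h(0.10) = -1.50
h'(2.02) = 7.97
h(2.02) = 3.70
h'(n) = 5.48*n - 3.1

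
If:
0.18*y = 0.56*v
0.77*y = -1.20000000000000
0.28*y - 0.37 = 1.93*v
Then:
No Solution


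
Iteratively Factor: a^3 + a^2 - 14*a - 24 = (a + 2)*(a^2 - a - 12) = (a + 2)*(a + 3)*(a - 4)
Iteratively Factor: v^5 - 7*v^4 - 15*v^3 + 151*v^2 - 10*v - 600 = (v - 3)*(v^4 - 4*v^3 - 27*v^2 + 70*v + 200) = (v - 5)*(v - 3)*(v^3 + v^2 - 22*v - 40) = (v - 5)*(v - 3)*(v + 2)*(v^2 - v - 20) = (v - 5)^2*(v - 3)*(v + 2)*(v + 4)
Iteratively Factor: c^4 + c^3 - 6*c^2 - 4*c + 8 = (c - 2)*(c^3 + 3*c^2 - 4) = (c - 2)*(c + 2)*(c^2 + c - 2) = (c - 2)*(c - 1)*(c + 2)*(c + 2)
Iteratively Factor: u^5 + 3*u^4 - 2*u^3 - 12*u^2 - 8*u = (u + 2)*(u^4 + u^3 - 4*u^2 - 4*u) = (u - 2)*(u + 2)*(u^3 + 3*u^2 + 2*u) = (u - 2)*(u + 2)^2*(u^2 + u) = u*(u - 2)*(u + 2)^2*(u + 1)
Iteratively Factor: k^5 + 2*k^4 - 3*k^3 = (k + 3)*(k^4 - k^3) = (k - 1)*(k + 3)*(k^3) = k*(k - 1)*(k + 3)*(k^2) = k^2*(k - 1)*(k + 3)*(k)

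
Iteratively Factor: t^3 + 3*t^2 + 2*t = (t + 1)*(t^2 + 2*t) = t*(t + 1)*(t + 2)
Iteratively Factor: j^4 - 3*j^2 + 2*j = (j - 1)*(j^3 + j^2 - 2*j) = (j - 1)*(j + 2)*(j^2 - j) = j*(j - 1)*(j + 2)*(j - 1)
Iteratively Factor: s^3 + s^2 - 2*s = (s)*(s^2 + s - 2) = s*(s - 1)*(s + 2)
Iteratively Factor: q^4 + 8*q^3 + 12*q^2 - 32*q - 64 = (q + 4)*(q^3 + 4*q^2 - 4*q - 16) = (q + 2)*(q + 4)*(q^2 + 2*q - 8) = (q - 2)*(q + 2)*(q + 4)*(q + 4)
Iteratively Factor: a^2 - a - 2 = (a - 2)*(a + 1)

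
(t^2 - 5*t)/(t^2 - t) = (t - 5)/(t - 1)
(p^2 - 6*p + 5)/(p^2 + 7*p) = (p^2 - 6*p + 5)/(p*(p + 7))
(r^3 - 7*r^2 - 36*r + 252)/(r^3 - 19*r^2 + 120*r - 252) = (r + 6)/(r - 6)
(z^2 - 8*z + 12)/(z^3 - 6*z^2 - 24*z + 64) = (z - 6)/(z^2 - 4*z - 32)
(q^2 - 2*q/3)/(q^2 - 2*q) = (q - 2/3)/(q - 2)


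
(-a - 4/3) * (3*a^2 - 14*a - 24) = -3*a^3 + 10*a^2 + 128*a/3 + 32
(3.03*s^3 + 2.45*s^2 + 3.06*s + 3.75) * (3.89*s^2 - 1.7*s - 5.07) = 11.7867*s^5 + 4.3795*s^4 - 7.6237*s^3 - 3.036*s^2 - 21.8892*s - 19.0125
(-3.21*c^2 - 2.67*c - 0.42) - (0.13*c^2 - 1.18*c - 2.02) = -3.34*c^2 - 1.49*c + 1.6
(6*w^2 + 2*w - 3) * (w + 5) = 6*w^3 + 32*w^2 + 7*w - 15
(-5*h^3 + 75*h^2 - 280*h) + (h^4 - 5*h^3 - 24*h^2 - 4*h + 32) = h^4 - 10*h^3 + 51*h^2 - 284*h + 32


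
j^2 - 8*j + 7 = (j - 7)*(j - 1)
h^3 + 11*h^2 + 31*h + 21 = (h + 1)*(h + 3)*(h + 7)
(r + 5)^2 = r^2 + 10*r + 25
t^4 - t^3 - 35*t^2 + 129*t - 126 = (t - 3)^2*(t - 2)*(t + 7)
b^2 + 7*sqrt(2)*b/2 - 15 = (b - 3*sqrt(2)/2)*(b + 5*sqrt(2))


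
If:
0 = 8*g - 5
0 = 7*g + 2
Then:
No Solution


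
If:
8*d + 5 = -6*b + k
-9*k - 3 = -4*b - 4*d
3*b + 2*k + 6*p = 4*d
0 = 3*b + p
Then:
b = 26/201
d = -161/201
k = -127/201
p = -26/67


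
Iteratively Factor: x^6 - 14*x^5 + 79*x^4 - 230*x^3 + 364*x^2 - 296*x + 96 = (x - 1)*(x^5 - 13*x^4 + 66*x^3 - 164*x^2 + 200*x - 96) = (x - 3)*(x - 1)*(x^4 - 10*x^3 + 36*x^2 - 56*x + 32) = (x - 4)*(x - 3)*(x - 1)*(x^3 - 6*x^2 + 12*x - 8) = (x - 4)*(x - 3)*(x - 2)*(x - 1)*(x^2 - 4*x + 4) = (x - 4)*(x - 3)*(x - 2)^2*(x - 1)*(x - 2)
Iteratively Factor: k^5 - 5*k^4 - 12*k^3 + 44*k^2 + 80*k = (k)*(k^4 - 5*k^3 - 12*k^2 + 44*k + 80) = k*(k - 5)*(k^3 - 12*k - 16) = k*(k - 5)*(k + 2)*(k^2 - 2*k - 8) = k*(k - 5)*(k - 4)*(k + 2)*(k + 2)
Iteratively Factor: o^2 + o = (o)*(o + 1)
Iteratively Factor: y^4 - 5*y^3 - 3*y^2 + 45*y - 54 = (y + 3)*(y^3 - 8*y^2 + 21*y - 18) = (y - 3)*(y + 3)*(y^2 - 5*y + 6) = (y - 3)*(y - 2)*(y + 3)*(y - 3)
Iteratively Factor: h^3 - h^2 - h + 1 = (h - 1)*(h^2 - 1) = (h - 1)^2*(h + 1)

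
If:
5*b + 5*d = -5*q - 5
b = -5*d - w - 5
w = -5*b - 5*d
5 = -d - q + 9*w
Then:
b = 5/4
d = -59/45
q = -169/180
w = 11/36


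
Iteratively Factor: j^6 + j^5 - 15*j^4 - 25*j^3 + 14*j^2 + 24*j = (j)*(j^5 + j^4 - 15*j^3 - 25*j^2 + 14*j + 24) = j*(j - 1)*(j^4 + 2*j^3 - 13*j^2 - 38*j - 24) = j*(j - 4)*(j - 1)*(j^3 + 6*j^2 + 11*j + 6) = j*(j - 4)*(j - 1)*(j + 1)*(j^2 + 5*j + 6) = j*(j - 4)*(j - 1)*(j + 1)*(j + 3)*(j + 2)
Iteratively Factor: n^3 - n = (n - 1)*(n^2 + n) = (n - 1)*(n + 1)*(n)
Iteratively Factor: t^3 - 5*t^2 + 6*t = (t)*(t^2 - 5*t + 6) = t*(t - 2)*(t - 3)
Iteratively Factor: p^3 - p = (p - 1)*(p^2 + p) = (p - 1)*(p + 1)*(p)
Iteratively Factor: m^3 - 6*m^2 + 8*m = (m - 4)*(m^2 - 2*m) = (m - 4)*(m - 2)*(m)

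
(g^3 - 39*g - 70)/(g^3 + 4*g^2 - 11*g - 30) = (g - 7)/(g - 3)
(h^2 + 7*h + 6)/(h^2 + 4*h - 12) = (h + 1)/(h - 2)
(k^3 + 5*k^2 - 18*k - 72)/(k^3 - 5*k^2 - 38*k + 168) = (k + 3)/(k - 7)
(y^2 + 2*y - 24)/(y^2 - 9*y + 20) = (y + 6)/(y - 5)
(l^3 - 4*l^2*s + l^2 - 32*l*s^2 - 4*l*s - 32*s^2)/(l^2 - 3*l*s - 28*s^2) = (-l^2 + 8*l*s - l + 8*s)/(-l + 7*s)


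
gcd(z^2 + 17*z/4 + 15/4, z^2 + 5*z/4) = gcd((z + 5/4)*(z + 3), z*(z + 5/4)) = z + 5/4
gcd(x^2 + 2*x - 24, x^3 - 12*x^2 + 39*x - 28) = x - 4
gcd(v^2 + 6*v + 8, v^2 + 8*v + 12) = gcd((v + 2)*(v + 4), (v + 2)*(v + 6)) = v + 2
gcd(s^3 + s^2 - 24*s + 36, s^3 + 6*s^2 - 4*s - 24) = s^2 + 4*s - 12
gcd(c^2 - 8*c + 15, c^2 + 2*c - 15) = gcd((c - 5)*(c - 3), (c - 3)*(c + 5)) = c - 3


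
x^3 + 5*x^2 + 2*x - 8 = (x - 1)*(x + 2)*(x + 4)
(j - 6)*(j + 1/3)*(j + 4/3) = j^3 - 13*j^2/3 - 86*j/9 - 8/3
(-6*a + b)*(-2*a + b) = 12*a^2 - 8*a*b + b^2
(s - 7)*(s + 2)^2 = s^3 - 3*s^2 - 24*s - 28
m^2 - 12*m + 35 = (m - 7)*(m - 5)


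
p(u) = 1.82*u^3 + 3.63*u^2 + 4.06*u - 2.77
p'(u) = 5.46*u^2 + 7.26*u + 4.06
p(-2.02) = -11.16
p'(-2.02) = 11.67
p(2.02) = 35.24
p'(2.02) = 41.00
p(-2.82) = -26.17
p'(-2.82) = 27.01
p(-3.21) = -38.60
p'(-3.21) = 37.02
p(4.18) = 210.55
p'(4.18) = 129.81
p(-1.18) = -5.50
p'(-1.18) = 3.10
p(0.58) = 1.16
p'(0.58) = 10.11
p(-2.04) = -11.40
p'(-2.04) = 11.97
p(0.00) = -2.77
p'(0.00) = 4.06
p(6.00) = 545.39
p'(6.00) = 244.18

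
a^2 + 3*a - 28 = (a - 4)*(a + 7)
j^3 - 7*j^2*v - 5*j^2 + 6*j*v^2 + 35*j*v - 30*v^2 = (j - 5)*(j - 6*v)*(j - v)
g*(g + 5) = g^2 + 5*g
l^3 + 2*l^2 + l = l*(l + 1)^2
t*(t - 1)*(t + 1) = t^3 - t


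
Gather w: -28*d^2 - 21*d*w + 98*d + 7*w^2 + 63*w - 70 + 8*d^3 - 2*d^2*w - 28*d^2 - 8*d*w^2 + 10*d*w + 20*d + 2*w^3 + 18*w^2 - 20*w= 8*d^3 - 56*d^2 + 118*d + 2*w^3 + w^2*(25 - 8*d) + w*(-2*d^2 - 11*d + 43) - 70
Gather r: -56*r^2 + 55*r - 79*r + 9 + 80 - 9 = -56*r^2 - 24*r + 80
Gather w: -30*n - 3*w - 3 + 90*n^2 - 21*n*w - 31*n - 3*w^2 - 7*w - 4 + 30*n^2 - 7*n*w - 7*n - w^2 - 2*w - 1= 120*n^2 - 68*n - 4*w^2 + w*(-28*n - 12) - 8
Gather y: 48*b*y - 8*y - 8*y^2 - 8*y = -8*y^2 + y*(48*b - 16)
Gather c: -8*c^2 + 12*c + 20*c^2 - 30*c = 12*c^2 - 18*c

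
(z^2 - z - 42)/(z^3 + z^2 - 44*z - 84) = 1/(z + 2)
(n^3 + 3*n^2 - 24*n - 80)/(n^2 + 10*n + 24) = (n^2 - n - 20)/(n + 6)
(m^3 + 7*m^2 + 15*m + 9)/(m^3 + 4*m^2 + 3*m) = (m + 3)/m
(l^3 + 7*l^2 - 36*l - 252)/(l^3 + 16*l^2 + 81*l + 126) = (l - 6)/(l + 3)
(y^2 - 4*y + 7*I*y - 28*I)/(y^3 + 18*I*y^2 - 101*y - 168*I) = (y - 4)/(y^2 + 11*I*y - 24)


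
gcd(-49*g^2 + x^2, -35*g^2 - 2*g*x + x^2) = -7*g + x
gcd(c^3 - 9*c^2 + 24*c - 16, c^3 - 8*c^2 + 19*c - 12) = c^2 - 5*c + 4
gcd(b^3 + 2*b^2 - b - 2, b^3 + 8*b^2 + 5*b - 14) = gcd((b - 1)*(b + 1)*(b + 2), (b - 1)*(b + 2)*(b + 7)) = b^2 + b - 2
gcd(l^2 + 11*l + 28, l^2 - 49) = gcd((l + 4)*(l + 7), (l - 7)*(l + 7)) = l + 7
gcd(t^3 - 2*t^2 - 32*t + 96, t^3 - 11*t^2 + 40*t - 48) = t^2 - 8*t + 16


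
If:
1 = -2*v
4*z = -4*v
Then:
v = -1/2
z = 1/2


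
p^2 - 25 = (p - 5)*(p + 5)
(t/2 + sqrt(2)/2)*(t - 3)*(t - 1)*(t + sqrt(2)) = t^4/2 - 2*t^3 + sqrt(2)*t^3 - 4*sqrt(2)*t^2 + 5*t^2/2 - 4*t + 3*sqrt(2)*t + 3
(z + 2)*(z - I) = z^2 + 2*z - I*z - 2*I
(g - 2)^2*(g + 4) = g^3 - 12*g + 16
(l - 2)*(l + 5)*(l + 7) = l^3 + 10*l^2 + 11*l - 70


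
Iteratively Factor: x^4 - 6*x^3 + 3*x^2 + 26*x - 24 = (x - 3)*(x^3 - 3*x^2 - 6*x + 8) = (x - 4)*(x - 3)*(x^2 + x - 2) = (x - 4)*(x - 3)*(x + 2)*(x - 1)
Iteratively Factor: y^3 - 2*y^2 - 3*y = (y + 1)*(y^2 - 3*y) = y*(y + 1)*(y - 3)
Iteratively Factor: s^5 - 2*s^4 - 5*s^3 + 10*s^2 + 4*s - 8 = (s - 1)*(s^4 - s^3 - 6*s^2 + 4*s + 8) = (s - 1)*(s + 2)*(s^3 - 3*s^2 + 4) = (s - 2)*(s - 1)*(s + 2)*(s^2 - s - 2) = (s - 2)*(s - 1)*(s + 1)*(s + 2)*(s - 2)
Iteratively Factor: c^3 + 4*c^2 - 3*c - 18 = (c + 3)*(c^2 + c - 6) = (c - 2)*(c + 3)*(c + 3)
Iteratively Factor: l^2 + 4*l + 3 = (l + 1)*(l + 3)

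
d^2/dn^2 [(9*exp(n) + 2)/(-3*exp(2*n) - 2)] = (-81*exp(4*n) - 72*exp(3*n) + 324*exp(2*n) + 48*exp(n) - 36)*exp(n)/(27*exp(6*n) + 54*exp(4*n) + 36*exp(2*n) + 8)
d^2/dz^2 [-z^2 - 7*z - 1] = -2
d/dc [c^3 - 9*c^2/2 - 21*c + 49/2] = 3*c^2 - 9*c - 21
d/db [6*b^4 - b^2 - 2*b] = 24*b^3 - 2*b - 2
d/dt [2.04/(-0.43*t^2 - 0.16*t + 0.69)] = (1.7544*t + 0.3264)/(0.43*t^2 + 0.16*t - 0.69)^2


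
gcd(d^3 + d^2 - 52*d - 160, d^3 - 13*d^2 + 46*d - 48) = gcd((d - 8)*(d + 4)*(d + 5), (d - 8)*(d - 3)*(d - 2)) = d - 8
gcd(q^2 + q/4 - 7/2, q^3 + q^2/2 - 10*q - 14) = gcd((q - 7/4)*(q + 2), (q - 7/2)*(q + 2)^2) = q + 2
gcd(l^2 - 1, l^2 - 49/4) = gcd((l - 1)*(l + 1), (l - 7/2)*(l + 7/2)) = 1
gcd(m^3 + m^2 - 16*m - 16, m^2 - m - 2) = m + 1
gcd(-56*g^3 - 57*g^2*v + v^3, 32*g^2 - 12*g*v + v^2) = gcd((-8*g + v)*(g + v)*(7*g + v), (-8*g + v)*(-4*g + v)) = -8*g + v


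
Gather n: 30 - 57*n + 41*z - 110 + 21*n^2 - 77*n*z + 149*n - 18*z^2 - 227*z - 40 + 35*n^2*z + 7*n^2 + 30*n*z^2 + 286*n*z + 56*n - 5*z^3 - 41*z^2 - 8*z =n^2*(35*z + 28) + n*(30*z^2 + 209*z + 148) - 5*z^3 - 59*z^2 - 194*z - 120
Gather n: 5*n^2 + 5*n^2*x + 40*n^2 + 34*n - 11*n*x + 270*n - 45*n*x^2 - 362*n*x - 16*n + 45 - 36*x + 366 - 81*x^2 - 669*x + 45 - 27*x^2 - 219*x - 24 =n^2*(5*x + 45) + n*(-45*x^2 - 373*x + 288) - 108*x^2 - 924*x + 432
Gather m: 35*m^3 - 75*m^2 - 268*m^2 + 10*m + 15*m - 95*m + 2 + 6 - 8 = 35*m^3 - 343*m^2 - 70*m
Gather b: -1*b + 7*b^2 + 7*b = 7*b^2 + 6*b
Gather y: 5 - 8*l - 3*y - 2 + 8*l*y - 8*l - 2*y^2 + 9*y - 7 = -16*l - 2*y^2 + y*(8*l + 6) - 4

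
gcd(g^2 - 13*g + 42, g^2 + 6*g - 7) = 1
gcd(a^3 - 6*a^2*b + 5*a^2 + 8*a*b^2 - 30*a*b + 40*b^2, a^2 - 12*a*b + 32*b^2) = a - 4*b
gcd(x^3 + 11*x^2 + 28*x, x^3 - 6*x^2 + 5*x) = x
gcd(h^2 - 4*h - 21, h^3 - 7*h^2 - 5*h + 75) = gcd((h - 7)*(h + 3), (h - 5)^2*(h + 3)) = h + 3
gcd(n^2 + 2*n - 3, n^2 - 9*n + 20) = 1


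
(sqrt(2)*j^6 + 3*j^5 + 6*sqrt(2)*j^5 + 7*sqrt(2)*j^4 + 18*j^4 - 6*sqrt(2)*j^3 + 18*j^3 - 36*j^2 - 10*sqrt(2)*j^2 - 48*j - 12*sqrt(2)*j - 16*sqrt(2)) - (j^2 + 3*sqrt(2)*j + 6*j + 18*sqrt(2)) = sqrt(2)*j^6 + 3*j^5 + 6*sqrt(2)*j^5 + 7*sqrt(2)*j^4 + 18*j^4 - 6*sqrt(2)*j^3 + 18*j^3 - 37*j^2 - 10*sqrt(2)*j^2 - 54*j - 15*sqrt(2)*j - 34*sqrt(2)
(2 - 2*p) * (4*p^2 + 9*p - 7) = -8*p^3 - 10*p^2 + 32*p - 14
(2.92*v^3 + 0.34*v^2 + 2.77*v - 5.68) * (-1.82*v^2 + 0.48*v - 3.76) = -5.3144*v^5 + 0.7828*v^4 - 15.8574*v^3 + 10.3888*v^2 - 13.1416*v + 21.3568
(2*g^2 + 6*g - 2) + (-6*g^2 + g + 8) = -4*g^2 + 7*g + 6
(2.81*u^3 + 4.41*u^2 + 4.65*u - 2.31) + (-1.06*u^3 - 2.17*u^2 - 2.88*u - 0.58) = 1.75*u^3 + 2.24*u^2 + 1.77*u - 2.89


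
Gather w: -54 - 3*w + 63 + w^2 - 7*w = w^2 - 10*w + 9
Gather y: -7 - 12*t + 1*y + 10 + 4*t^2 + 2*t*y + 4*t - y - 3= 4*t^2 + 2*t*y - 8*t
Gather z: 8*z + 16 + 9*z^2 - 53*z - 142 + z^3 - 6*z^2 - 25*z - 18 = z^3 + 3*z^2 - 70*z - 144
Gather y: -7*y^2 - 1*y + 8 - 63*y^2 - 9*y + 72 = -70*y^2 - 10*y + 80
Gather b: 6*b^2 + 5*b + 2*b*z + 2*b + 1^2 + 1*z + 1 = 6*b^2 + b*(2*z + 7) + z + 2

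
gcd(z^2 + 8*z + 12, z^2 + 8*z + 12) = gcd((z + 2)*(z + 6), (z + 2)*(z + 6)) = z^2 + 8*z + 12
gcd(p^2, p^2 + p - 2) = 1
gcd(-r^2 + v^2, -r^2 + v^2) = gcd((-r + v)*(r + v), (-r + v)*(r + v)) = r^2 - v^2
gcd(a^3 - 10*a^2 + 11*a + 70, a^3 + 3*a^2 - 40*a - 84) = a + 2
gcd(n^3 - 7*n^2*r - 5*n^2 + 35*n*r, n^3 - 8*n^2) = n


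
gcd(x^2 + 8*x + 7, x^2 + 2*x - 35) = x + 7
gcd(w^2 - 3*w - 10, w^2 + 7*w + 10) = w + 2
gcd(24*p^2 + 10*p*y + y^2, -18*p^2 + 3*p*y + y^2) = 6*p + y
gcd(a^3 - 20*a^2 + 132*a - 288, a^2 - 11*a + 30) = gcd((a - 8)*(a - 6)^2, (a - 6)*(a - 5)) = a - 6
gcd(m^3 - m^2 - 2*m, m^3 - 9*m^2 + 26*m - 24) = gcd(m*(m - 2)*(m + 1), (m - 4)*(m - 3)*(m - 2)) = m - 2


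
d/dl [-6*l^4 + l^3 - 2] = l^2*(3 - 24*l)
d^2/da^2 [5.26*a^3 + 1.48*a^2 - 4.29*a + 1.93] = 31.56*a + 2.96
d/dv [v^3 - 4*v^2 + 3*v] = 3*v^2 - 8*v + 3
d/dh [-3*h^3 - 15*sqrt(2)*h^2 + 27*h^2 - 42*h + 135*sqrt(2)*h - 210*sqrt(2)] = -9*h^2 - 30*sqrt(2)*h + 54*h - 42 + 135*sqrt(2)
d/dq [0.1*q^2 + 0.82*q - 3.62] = 0.2*q + 0.82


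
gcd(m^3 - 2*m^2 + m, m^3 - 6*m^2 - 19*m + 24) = m - 1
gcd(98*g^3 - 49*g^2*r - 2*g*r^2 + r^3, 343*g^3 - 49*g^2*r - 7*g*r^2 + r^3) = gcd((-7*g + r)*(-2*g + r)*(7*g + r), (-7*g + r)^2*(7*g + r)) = -49*g^2 + r^2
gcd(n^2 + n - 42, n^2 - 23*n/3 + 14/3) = 1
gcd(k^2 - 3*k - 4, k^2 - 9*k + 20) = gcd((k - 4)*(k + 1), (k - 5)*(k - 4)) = k - 4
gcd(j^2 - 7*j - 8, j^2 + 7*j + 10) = 1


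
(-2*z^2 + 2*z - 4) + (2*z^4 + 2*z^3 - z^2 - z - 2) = 2*z^4 + 2*z^3 - 3*z^2 + z - 6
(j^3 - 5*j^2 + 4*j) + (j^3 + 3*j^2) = 2*j^3 - 2*j^2 + 4*j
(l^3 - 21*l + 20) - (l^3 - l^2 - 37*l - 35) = l^2 + 16*l + 55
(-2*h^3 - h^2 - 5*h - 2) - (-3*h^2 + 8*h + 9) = -2*h^3 + 2*h^2 - 13*h - 11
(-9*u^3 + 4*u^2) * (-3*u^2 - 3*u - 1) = 27*u^5 + 15*u^4 - 3*u^3 - 4*u^2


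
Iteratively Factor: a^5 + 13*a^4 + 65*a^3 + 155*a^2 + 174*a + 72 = (a + 2)*(a^4 + 11*a^3 + 43*a^2 + 69*a + 36) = (a + 1)*(a + 2)*(a^3 + 10*a^2 + 33*a + 36) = (a + 1)*(a + 2)*(a + 3)*(a^2 + 7*a + 12) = (a + 1)*(a + 2)*(a + 3)*(a + 4)*(a + 3)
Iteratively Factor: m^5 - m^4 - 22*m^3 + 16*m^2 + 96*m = (m + 2)*(m^4 - 3*m^3 - 16*m^2 + 48*m) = (m - 4)*(m + 2)*(m^3 + m^2 - 12*m) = (m - 4)*(m - 3)*(m + 2)*(m^2 + 4*m) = (m - 4)*(m - 3)*(m + 2)*(m + 4)*(m)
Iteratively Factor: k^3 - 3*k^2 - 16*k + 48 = (k - 3)*(k^2 - 16) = (k - 4)*(k - 3)*(k + 4)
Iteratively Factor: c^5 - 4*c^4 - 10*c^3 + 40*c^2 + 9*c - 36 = (c + 1)*(c^4 - 5*c^3 - 5*c^2 + 45*c - 36) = (c + 1)*(c + 3)*(c^3 - 8*c^2 + 19*c - 12) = (c - 3)*(c + 1)*(c + 3)*(c^2 - 5*c + 4) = (c - 4)*(c - 3)*(c + 1)*(c + 3)*(c - 1)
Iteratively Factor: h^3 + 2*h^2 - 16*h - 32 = (h + 2)*(h^2 - 16) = (h - 4)*(h + 2)*(h + 4)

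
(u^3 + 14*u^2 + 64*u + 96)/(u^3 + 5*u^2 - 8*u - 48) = (u + 6)/(u - 3)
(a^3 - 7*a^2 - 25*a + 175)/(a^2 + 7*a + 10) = (a^2 - 12*a + 35)/(a + 2)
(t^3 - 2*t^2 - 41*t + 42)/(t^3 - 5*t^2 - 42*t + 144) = (t^2 - 8*t + 7)/(t^2 - 11*t + 24)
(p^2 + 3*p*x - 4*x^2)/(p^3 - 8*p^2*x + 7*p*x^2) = (-p - 4*x)/(p*(-p + 7*x))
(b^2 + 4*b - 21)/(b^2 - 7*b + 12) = (b + 7)/(b - 4)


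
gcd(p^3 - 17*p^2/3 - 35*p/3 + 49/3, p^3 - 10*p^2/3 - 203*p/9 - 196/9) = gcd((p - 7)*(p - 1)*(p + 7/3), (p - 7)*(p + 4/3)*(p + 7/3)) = p^2 - 14*p/3 - 49/3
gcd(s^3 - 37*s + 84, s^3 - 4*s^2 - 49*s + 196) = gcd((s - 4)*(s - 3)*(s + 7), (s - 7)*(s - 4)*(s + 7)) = s^2 + 3*s - 28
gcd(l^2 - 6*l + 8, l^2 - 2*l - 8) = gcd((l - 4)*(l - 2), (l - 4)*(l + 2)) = l - 4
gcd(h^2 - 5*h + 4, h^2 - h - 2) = 1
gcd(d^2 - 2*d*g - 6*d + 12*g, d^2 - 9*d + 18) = d - 6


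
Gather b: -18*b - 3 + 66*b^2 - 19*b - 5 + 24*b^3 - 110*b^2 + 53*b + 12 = 24*b^3 - 44*b^2 + 16*b + 4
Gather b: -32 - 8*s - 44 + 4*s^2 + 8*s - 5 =4*s^2 - 81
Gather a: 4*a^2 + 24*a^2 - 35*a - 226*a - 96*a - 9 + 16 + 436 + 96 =28*a^2 - 357*a + 539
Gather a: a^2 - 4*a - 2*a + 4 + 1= a^2 - 6*a + 5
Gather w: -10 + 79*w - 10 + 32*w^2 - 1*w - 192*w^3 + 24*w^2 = -192*w^3 + 56*w^2 + 78*w - 20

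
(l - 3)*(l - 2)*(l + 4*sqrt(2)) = l^3 - 5*l^2 + 4*sqrt(2)*l^2 - 20*sqrt(2)*l + 6*l + 24*sqrt(2)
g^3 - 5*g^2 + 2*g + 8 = (g - 4)*(g - 2)*(g + 1)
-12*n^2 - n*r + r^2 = (-4*n + r)*(3*n + r)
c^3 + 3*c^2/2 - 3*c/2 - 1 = (c - 1)*(c + 1/2)*(c + 2)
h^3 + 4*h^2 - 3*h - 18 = (h - 2)*(h + 3)^2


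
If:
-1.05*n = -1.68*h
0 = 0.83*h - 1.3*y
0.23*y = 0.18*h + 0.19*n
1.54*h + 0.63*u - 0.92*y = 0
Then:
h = 0.00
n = 0.00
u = 0.00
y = 0.00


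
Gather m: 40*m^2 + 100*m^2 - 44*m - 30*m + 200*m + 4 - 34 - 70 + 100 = 140*m^2 + 126*m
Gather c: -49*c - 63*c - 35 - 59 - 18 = -112*c - 112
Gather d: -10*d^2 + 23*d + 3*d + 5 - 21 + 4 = -10*d^2 + 26*d - 12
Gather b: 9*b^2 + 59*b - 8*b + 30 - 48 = 9*b^2 + 51*b - 18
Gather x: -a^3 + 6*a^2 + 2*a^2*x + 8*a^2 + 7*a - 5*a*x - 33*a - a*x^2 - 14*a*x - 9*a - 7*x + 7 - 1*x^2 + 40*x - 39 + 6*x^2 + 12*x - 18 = -a^3 + 14*a^2 - 35*a + x^2*(5 - a) + x*(2*a^2 - 19*a + 45) - 50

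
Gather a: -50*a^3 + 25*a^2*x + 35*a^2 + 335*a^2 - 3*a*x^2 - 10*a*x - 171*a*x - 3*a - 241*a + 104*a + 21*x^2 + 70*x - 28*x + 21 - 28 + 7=-50*a^3 + a^2*(25*x + 370) + a*(-3*x^2 - 181*x - 140) + 21*x^2 + 42*x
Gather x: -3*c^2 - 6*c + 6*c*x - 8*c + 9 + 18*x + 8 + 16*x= -3*c^2 - 14*c + x*(6*c + 34) + 17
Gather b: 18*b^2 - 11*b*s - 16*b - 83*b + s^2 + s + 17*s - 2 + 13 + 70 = 18*b^2 + b*(-11*s - 99) + s^2 + 18*s + 81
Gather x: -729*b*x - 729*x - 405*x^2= -405*x^2 + x*(-729*b - 729)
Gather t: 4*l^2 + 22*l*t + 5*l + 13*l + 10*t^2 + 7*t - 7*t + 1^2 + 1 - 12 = 4*l^2 + 22*l*t + 18*l + 10*t^2 - 10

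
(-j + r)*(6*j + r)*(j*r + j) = -6*j^3*r - 6*j^3 + 5*j^2*r^2 + 5*j^2*r + j*r^3 + j*r^2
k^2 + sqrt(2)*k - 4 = (k - sqrt(2))*(k + 2*sqrt(2))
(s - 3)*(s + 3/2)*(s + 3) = s^3 + 3*s^2/2 - 9*s - 27/2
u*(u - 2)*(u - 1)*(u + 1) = u^4 - 2*u^3 - u^2 + 2*u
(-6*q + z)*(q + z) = -6*q^2 - 5*q*z + z^2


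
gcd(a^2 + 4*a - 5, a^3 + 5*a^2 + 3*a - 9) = a - 1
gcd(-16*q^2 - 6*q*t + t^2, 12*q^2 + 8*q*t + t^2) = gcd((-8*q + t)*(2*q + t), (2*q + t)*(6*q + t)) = 2*q + t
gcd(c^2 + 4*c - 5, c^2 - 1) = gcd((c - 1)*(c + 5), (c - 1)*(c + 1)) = c - 1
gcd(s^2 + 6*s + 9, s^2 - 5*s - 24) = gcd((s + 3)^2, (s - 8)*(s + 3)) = s + 3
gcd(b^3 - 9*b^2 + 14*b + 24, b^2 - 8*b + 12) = b - 6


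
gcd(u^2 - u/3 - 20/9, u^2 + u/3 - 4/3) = u + 4/3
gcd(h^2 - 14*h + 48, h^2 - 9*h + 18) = h - 6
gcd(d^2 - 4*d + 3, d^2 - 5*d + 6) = d - 3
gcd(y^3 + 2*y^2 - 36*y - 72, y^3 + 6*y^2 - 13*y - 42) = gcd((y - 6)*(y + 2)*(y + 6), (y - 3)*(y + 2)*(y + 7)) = y + 2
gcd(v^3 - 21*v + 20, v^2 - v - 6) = 1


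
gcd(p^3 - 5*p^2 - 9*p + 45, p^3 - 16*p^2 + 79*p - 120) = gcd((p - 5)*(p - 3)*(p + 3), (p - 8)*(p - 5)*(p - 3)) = p^2 - 8*p + 15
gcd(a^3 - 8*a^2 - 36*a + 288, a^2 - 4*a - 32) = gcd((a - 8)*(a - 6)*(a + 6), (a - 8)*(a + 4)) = a - 8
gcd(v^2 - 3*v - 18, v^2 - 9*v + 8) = 1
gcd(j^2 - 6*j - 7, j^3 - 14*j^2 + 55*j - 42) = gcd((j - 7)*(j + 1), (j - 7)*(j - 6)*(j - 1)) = j - 7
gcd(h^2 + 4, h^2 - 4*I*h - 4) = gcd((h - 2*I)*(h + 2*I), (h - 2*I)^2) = h - 2*I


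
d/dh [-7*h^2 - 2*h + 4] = -14*h - 2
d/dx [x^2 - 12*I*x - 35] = 2*x - 12*I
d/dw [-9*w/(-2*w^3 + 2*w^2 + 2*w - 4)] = 9*(w^3 - w^2 + w*(-3*w^2 + 2*w + 1) - w + 2)/(2*(w^3 - w^2 - w + 2)^2)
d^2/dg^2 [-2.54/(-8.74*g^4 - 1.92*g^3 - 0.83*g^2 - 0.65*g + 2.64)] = (-(266.3952*g^2 + 29.2608*g + 4.2164)*(8.74*g^4 + 1.92*g^3 + 0.83*g^2 + 0.65*g - 2.64) + 2.54*(34.96*g^3 + 5.76*g^2 + 1.66*g + 0.65)*(69.92*g^3 + 11.52*g^2 + 3.32*g + 1.3))/(8.74*g^4 + 1.92*g^3 + 0.83*g^2 + 0.65*g - 2.64)^3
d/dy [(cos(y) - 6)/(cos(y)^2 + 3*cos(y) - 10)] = (cos(y)^2 - 12*cos(y) - 8)*sin(y)/(cos(y)^2 + 3*cos(y) - 10)^2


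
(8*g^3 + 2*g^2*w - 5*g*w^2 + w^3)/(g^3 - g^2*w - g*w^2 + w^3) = (8*g^2 - 6*g*w + w^2)/(g^2 - 2*g*w + w^2)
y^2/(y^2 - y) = y/(y - 1)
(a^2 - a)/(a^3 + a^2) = (a - 1)/(a*(a + 1))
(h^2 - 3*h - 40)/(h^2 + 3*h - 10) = (h - 8)/(h - 2)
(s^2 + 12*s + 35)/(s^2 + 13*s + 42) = (s + 5)/(s + 6)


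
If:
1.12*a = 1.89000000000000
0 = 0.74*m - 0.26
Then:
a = 1.69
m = 0.35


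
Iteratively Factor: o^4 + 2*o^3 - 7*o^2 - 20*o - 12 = (o + 2)*(o^3 - 7*o - 6) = (o + 2)^2*(o^2 - 2*o - 3) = (o + 1)*(o + 2)^2*(o - 3)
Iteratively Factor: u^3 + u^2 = (u)*(u^2 + u) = u*(u + 1)*(u)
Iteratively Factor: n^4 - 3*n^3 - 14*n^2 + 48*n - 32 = (n + 4)*(n^3 - 7*n^2 + 14*n - 8) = (n - 1)*(n + 4)*(n^2 - 6*n + 8) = (n - 2)*(n - 1)*(n + 4)*(n - 4)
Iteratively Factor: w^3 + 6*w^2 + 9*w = (w + 3)*(w^2 + 3*w) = w*(w + 3)*(w + 3)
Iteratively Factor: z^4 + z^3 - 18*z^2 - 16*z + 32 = (z - 4)*(z^3 + 5*z^2 + 2*z - 8) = (z - 4)*(z - 1)*(z^2 + 6*z + 8) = (z - 4)*(z - 1)*(z + 4)*(z + 2)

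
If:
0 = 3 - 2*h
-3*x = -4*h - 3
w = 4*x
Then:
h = 3/2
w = 12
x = 3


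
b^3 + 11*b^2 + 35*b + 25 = (b + 1)*(b + 5)^2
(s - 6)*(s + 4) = s^2 - 2*s - 24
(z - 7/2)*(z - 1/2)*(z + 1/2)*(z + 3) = z^4 - z^3/2 - 43*z^2/4 + z/8 + 21/8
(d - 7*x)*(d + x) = d^2 - 6*d*x - 7*x^2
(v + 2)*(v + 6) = v^2 + 8*v + 12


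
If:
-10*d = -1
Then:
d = 1/10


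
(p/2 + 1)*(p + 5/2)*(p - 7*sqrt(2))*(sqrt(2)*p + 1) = sqrt(2)*p^4/2 - 13*p^3/2 + 9*sqrt(2)*p^3/4 - 117*p^2/4 - sqrt(2)*p^2 - 65*p/2 - 63*sqrt(2)*p/4 - 35*sqrt(2)/2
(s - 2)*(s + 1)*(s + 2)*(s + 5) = s^4 + 6*s^3 + s^2 - 24*s - 20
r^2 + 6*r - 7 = (r - 1)*(r + 7)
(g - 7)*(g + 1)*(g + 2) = g^3 - 4*g^2 - 19*g - 14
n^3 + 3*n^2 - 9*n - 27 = (n - 3)*(n + 3)^2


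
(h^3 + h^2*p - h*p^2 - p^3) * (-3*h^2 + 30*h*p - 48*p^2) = -3*h^5 + 27*h^4*p - 15*h^3*p^2 - 75*h^2*p^3 + 18*h*p^4 + 48*p^5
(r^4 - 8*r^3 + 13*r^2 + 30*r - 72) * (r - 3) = r^5 - 11*r^4 + 37*r^3 - 9*r^2 - 162*r + 216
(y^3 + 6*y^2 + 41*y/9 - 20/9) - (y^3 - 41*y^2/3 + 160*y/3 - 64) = 59*y^2/3 - 439*y/9 + 556/9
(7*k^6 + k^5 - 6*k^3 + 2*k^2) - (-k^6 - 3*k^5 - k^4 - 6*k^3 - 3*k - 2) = 8*k^6 + 4*k^5 + k^4 + 2*k^2 + 3*k + 2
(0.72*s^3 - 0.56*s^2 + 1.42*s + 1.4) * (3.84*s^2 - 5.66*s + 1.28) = 2.7648*s^5 - 6.2256*s^4 + 9.544*s^3 - 3.378*s^2 - 6.1064*s + 1.792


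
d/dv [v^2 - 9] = 2*v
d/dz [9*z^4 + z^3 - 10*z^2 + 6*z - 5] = 36*z^3 + 3*z^2 - 20*z + 6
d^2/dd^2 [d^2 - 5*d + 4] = 2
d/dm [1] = 0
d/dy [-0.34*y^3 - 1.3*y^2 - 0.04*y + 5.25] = -1.02*y^2 - 2.6*y - 0.04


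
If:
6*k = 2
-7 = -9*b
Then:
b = 7/9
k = 1/3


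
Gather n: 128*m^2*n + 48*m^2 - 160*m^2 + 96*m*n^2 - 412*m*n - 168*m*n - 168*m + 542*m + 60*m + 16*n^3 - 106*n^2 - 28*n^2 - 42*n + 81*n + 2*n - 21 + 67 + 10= -112*m^2 + 434*m + 16*n^3 + n^2*(96*m - 134) + n*(128*m^2 - 580*m + 41) + 56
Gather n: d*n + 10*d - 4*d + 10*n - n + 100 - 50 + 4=6*d + n*(d + 9) + 54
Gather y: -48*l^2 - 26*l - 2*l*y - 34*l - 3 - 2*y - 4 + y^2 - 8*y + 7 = -48*l^2 - 60*l + y^2 + y*(-2*l - 10)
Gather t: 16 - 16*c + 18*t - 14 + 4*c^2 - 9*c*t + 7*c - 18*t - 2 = 4*c^2 - 9*c*t - 9*c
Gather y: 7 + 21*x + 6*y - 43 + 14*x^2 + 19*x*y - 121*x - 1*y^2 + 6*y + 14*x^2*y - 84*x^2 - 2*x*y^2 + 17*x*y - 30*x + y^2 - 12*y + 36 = -70*x^2 - 2*x*y^2 - 130*x + y*(14*x^2 + 36*x)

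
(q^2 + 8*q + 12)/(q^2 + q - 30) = (q + 2)/(q - 5)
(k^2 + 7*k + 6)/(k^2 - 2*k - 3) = (k + 6)/(k - 3)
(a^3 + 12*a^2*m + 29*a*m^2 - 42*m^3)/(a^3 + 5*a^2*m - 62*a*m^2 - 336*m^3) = (a - m)/(a - 8*m)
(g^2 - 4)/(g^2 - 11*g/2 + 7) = 2*(g + 2)/(2*g - 7)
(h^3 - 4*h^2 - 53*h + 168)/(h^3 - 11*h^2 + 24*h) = (h + 7)/h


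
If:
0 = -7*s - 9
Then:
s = -9/7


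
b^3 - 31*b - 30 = (b - 6)*(b + 1)*(b + 5)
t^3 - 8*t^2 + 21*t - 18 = (t - 3)^2*(t - 2)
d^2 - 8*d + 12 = (d - 6)*(d - 2)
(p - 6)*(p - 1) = p^2 - 7*p + 6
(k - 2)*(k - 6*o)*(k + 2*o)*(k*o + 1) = k^4*o - 4*k^3*o^2 - 2*k^3*o + k^3 - 12*k^2*o^3 + 8*k^2*o^2 - 4*k^2*o - 2*k^2 + 24*k*o^3 - 12*k*o^2 + 8*k*o + 24*o^2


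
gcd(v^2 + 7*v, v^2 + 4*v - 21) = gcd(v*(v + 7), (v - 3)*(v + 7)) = v + 7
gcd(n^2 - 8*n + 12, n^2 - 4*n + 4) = n - 2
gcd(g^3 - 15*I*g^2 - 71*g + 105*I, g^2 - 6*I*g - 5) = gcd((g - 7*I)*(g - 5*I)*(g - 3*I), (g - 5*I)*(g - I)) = g - 5*I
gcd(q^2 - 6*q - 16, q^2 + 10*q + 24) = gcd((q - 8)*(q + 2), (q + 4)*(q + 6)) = 1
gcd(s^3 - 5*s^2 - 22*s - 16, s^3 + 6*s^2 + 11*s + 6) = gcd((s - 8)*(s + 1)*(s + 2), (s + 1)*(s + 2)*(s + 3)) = s^2 + 3*s + 2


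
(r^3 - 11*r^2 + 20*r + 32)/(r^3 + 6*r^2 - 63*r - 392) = (r^2 - 3*r - 4)/(r^2 + 14*r + 49)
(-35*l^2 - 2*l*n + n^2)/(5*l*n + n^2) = (-7*l + n)/n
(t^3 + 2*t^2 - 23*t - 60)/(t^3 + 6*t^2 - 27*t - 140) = (t + 3)/(t + 7)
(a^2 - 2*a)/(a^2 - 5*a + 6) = a/(a - 3)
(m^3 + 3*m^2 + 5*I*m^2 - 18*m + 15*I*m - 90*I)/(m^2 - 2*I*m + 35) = (m^2 + 3*m - 18)/(m - 7*I)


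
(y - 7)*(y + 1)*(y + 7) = y^3 + y^2 - 49*y - 49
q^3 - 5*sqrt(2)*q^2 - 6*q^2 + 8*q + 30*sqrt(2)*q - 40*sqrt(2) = (q - 4)*(q - 2)*(q - 5*sqrt(2))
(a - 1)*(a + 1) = a^2 - 1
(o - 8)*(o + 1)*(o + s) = o^3 + o^2*s - 7*o^2 - 7*o*s - 8*o - 8*s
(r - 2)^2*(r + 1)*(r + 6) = r^4 + 3*r^3 - 18*r^2 + 4*r + 24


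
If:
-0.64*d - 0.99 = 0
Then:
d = -1.55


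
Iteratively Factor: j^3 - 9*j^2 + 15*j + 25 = (j - 5)*(j^2 - 4*j - 5) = (j - 5)^2*(j + 1)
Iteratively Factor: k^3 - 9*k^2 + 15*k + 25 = (k - 5)*(k^2 - 4*k - 5) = (k - 5)^2*(k + 1)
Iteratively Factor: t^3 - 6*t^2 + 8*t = (t)*(t^2 - 6*t + 8) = t*(t - 4)*(t - 2)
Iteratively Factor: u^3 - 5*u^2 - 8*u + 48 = (u + 3)*(u^2 - 8*u + 16) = (u - 4)*(u + 3)*(u - 4)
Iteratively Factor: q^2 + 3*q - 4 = (q - 1)*(q + 4)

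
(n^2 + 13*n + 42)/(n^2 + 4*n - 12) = (n + 7)/(n - 2)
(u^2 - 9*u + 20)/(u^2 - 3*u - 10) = (u - 4)/(u + 2)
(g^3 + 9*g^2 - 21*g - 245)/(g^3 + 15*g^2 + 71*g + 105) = (g^2 + 2*g - 35)/(g^2 + 8*g + 15)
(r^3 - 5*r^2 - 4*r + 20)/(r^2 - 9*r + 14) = (r^2 - 3*r - 10)/(r - 7)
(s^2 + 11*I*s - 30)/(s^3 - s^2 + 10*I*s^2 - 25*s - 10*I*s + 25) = (s + 6*I)/(s^2 + s*(-1 + 5*I) - 5*I)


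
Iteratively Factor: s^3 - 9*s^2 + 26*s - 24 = (s - 2)*(s^2 - 7*s + 12) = (s - 3)*(s - 2)*(s - 4)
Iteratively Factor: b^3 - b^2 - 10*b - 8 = (b + 1)*(b^2 - 2*b - 8) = (b + 1)*(b + 2)*(b - 4)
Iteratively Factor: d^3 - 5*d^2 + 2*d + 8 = (d - 2)*(d^2 - 3*d - 4) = (d - 4)*(d - 2)*(d + 1)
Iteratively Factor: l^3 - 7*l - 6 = (l - 3)*(l^2 + 3*l + 2) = (l - 3)*(l + 1)*(l + 2)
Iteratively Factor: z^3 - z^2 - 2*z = (z)*(z^2 - z - 2) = z*(z + 1)*(z - 2)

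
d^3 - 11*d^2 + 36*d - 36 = (d - 6)*(d - 3)*(d - 2)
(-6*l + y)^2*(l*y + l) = 36*l^3*y + 36*l^3 - 12*l^2*y^2 - 12*l^2*y + l*y^3 + l*y^2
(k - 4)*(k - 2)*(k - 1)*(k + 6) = k^4 - k^3 - 28*k^2 + 76*k - 48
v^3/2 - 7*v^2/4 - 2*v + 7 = (v/2 + 1)*(v - 7/2)*(v - 2)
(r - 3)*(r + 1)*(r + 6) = r^3 + 4*r^2 - 15*r - 18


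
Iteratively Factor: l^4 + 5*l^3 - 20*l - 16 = (l + 1)*(l^3 + 4*l^2 - 4*l - 16) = (l - 2)*(l + 1)*(l^2 + 6*l + 8) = (l - 2)*(l + 1)*(l + 2)*(l + 4)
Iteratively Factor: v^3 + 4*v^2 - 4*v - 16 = (v + 2)*(v^2 + 2*v - 8) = (v + 2)*(v + 4)*(v - 2)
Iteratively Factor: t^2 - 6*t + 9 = (t - 3)*(t - 3)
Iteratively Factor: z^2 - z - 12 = (z + 3)*(z - 4)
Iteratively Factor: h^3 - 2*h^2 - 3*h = (h)*(h^2 - 2*h - 3) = h*(h + 1)*(h - 3)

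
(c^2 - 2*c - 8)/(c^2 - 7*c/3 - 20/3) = 3*(c + 2)/(3*c + 5)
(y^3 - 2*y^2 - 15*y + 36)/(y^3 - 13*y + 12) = (y - 3)/(y - 1)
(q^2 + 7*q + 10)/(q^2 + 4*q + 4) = (q + 5)/(q + 2)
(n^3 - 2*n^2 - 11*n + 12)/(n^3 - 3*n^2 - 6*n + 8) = (n + 3)/(n + 2)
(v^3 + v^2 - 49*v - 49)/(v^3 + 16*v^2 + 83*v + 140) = (v^2 - 6*v - 7)/(v^2 + 9*v + 20)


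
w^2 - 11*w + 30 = (w - 6)*(w - 5)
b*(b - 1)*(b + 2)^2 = b^4 + 3*b^3 - 4*b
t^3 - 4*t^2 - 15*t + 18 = (t - 6)*(t - 1)*(t + 3)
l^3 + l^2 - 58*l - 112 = (l - 8)*(l + 2)*(l + 7)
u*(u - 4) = u^2 - 4*u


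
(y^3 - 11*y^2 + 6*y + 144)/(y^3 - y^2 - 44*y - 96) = (y - 6)/(y + 4)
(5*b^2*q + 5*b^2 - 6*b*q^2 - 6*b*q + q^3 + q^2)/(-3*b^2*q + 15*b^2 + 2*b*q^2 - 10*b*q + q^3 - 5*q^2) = (-5*b*q - 5*b + q^2 + q)/(3*b*q - 15*b + q^2 - 5*q)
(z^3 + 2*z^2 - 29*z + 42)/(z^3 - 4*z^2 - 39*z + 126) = (z^2 + 5*z - 14)/(z^2 - z - 42)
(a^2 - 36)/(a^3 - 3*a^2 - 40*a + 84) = (a - 6)/(a^2 - 9*a + 14)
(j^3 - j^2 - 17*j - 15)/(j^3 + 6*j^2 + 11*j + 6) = (j - 5)/(j + 2)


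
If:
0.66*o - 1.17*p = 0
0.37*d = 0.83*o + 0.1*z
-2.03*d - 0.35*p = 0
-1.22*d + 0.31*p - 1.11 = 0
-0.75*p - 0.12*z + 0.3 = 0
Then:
No Solution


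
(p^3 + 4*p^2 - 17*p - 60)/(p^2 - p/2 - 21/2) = 2*(p^2 + p - 20)/(2*p - 7)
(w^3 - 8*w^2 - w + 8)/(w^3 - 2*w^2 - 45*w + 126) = (w^3 - 8*w^2 - w + 8)/(w^3 - 2*w^2 - 45*w + 126)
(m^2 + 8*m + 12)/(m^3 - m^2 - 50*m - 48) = (m + 2)/(m^2 - 7*m - 8)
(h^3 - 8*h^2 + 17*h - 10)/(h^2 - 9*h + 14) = (h^2 - 6*h + 5)/(h - 7)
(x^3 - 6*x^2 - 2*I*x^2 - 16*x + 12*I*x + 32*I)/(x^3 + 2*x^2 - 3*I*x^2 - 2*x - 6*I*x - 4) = (x - 8)/(x - I)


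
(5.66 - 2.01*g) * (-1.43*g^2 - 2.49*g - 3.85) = 2.8743*g^3 - 3.0889*g^2 - 6.3549*g - 21.791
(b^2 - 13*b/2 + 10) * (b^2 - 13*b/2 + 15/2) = b^4 - 13*b^3 + 239*b^2/4 - 455*b/4 + 75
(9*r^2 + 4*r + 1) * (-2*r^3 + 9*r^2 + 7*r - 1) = -18*r^5 + 73*r^4 + 97*r^3 + 28*r^2 + 3*r - 1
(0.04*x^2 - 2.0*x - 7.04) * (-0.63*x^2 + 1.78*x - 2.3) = -0.0252*x^4 + 1.3312*x^3 + 0.7832*x^2 - 7.9312*x + 16.192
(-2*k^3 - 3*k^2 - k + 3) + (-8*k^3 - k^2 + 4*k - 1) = -10*k^3 - 4*k^2 + 3*k + 2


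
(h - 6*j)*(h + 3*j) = h^2 - 3*h*j - 18*j^2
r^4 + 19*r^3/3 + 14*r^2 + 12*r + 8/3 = (r + 1/3)*(r + 2)^3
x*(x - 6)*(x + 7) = x^3 + x^2 - 42*x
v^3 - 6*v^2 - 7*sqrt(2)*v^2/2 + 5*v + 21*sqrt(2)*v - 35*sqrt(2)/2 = (v - 5)*(v - 1)*(v - 7*sqrt(2)/2)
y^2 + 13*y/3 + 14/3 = (y + 2)*(y + 7/3)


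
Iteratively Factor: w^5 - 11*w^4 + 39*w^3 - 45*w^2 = (w)*(w^4 - 11*w^3 + 39*w^2 - 45*w) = w*(w - 3)*(w^3 - 8*w^2 + 15*w) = w*(w - 3)^2*(w^2 - 5*w) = w*(w - 5)*(w - 3)^2*(w)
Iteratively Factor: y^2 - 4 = (y - 2)*(y + 2)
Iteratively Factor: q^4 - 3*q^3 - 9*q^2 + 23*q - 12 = (q - 1)*(q^3 - 2*q^2 - 11*q + 12) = (q - 1)^2*(q^2 - q - 12) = (q - 1)^2*(q + 3)*(q - 4)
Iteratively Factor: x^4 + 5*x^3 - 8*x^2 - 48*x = (x + 4)*(x^3 + x^2 - 12*x) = (x - 3)*(x + 4)*(x^2 + 4*x) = (x - 3)*(x + 4)^2*(x)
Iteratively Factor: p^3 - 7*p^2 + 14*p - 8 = (p - 4)*(p^2 - 3*p + 2) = (p - 4)*(p - 1)*(p - 2)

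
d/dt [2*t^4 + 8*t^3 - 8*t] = 8*t^3 + 24*t^2 - 8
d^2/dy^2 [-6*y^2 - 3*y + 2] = -12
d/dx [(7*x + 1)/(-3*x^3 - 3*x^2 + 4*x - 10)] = 2*(21*x^3 + 15*x^2 + 3*x - 37)/(9*x^6 + 18*x^5 - 15*x^4 + 36*x^3 + 76*x^2 - 80*x + 100)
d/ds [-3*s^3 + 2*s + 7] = 2 - 9*s^2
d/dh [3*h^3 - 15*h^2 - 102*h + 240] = 9*h^2 - 30*h - 102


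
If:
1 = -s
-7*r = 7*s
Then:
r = 1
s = -1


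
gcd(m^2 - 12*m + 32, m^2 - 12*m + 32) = m^2 - 12*m + 32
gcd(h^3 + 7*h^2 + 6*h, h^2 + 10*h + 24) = h + 6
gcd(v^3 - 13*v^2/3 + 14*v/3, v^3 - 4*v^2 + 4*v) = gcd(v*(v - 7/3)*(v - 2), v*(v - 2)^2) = v^2 - 2*v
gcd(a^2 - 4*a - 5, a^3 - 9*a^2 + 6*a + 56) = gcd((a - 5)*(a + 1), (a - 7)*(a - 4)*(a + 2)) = 1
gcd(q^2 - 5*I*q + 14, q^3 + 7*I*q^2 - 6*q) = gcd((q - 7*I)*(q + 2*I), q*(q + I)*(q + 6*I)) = 1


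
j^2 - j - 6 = (j - 3)*(j + 2)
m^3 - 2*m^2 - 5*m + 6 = (m - 3)*(m - 1)*(m + 2)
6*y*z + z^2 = z*(6*y + z)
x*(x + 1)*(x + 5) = x^3 + 6*x^2 + 5*x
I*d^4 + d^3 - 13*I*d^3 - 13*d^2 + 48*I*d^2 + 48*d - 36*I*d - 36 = (d - 6)^2*(d - I)*(I*d - I)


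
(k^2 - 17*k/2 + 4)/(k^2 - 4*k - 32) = (k - 1/2)/(k + 4)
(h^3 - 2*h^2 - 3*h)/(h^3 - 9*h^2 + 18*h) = (h + 1)/(h - 6)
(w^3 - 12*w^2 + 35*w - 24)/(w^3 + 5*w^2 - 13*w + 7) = (w^2 - 11*w + 24)/(w^2 + 6*w - 7)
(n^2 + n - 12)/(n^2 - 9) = (n + 4)/(n + 3)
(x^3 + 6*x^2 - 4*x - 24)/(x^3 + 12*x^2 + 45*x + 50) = (x^2 + 4*x - 12)/(x^2 + 10*x + 25)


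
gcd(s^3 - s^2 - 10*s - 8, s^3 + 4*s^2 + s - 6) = s + 2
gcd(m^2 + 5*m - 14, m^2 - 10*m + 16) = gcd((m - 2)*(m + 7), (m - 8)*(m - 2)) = m - 2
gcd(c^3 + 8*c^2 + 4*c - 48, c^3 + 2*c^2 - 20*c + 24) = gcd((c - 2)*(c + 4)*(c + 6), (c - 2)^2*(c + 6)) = c^2 + 4*c - 12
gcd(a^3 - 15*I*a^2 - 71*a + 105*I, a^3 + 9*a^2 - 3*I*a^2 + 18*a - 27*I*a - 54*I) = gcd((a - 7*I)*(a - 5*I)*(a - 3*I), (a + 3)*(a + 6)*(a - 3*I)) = a - 3*I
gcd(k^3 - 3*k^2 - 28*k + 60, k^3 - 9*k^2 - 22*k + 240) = k^2 - k - 30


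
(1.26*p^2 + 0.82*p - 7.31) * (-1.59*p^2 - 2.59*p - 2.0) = -2.0034*p^4 - 4.5672*p^3 + 6.9791*p^2 + 17.2929*p + 14.62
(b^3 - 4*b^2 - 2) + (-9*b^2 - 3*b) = b^3 - 13*b^2 - 3*b - 2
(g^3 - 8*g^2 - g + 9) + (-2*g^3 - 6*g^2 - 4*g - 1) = -g^3 - 14*g^2 - 5*g + 8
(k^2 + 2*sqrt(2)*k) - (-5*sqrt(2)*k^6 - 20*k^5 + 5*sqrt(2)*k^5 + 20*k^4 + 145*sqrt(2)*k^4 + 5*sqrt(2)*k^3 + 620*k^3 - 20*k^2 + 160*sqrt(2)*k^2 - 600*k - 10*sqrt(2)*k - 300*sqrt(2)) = 5*sqrt(2)*k^6 - 5*sqrt(2)*k^5 + 20*k^5 - 145*sqrt(2)*k^4 - 20*k^4 - 620*k^3 - 5*sqrt(2)*k^3 - 160*sqrt(2)*k^2 + 21*k^2 + 12*sqrt(2)*k + 600*k + 300*sqrt(2)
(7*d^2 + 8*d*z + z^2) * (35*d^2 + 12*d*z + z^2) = 245*d^4 + 364*d^3*z + 138*d^2*z^2 + 20*d*z^3 + z^4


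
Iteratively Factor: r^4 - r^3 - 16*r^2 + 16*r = (r)*(r^3 - r^2 - 16*r + 16) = r*(r - 1)*(r^2 - 16) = r*(r - 1)*(r + 4)*(r - 4)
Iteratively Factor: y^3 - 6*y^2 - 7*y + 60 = (y - 4)*(y^2 - 2*y - 15) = (y - 5)*(y - 4)*(y + 3)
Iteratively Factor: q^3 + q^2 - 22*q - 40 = (q + 2)*(q^2 - q - 20) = (q + 2)*(q + 4)*(q - 5)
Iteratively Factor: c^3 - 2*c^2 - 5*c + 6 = (c - 3)*(c^2 + c - 2) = (c - 3)*(c + 2)*(c - 1)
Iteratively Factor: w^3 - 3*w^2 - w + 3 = (w - 1)*(w^2 - 2*w - 3) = (w - 1)*(w + 1)*(w - 3)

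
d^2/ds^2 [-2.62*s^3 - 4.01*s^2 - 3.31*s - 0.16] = -15.72*s - 8.02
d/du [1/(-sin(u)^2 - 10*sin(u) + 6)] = 2*(sin(u) + 5)*cos(u)/(sin(u)^2 + 10*sin(u) - 6)^2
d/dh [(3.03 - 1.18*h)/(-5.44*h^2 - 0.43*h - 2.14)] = (-6.4192*h^2 + 32.9664*h + 3.8281)/(29.5936*h^4 + 4.6784*h^3 + 23.4681*h^2 + 1.8404*h + 4.5796)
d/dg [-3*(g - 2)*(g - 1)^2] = 3*(5 - 3*g)*(g - 1)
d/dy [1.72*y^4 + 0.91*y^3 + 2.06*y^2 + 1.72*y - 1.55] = 6.88*y^3 + 2.73*y^2 + 4.12*y + 1.72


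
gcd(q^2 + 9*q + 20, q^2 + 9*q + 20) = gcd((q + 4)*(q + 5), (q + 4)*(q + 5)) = q^2 + 9*q + 20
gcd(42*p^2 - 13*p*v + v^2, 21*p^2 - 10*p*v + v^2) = 7*p - v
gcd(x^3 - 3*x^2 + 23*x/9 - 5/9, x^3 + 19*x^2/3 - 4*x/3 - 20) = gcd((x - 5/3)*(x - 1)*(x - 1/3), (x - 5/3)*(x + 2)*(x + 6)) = x - 5/3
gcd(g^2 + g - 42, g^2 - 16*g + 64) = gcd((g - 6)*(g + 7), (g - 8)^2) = 1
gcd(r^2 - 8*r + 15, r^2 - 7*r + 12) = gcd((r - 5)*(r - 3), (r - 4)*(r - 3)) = r - 3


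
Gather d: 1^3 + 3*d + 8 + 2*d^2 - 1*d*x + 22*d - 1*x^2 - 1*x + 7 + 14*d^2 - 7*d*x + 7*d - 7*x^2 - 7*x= 16*d^2 + d*(32 - 8*x) - 8*x^2 - 8*x + 16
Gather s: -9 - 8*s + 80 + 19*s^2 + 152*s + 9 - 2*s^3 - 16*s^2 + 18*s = -2*s^3 + 3*s^2 + 162*s + 80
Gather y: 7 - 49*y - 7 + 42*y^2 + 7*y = 42*y^2 - 42*y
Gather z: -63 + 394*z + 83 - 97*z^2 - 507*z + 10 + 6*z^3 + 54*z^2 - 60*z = 6*z^3 - 43*z^2 - 173*z + 30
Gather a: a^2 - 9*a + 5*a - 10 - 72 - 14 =a^2 - 4*a - 96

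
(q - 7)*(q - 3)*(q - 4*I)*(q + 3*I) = q^4 - 10*q^3 - I*q^3 + 33*q^2 + 10*I*q^2 - 120*q - 21*I*q + 252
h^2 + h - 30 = (h - 5)*(h + 6)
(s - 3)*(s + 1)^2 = s^3 - s^2 - 5*s - 3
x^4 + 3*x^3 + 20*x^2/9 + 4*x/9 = x*(x + 1/3)*(x + 2/3)*(x + 2)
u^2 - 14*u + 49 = (u - 7)^2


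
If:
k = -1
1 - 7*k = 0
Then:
No Solution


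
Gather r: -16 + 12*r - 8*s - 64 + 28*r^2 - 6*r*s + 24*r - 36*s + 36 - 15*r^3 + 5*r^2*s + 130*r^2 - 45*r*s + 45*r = -15*r^3 + r^2*(5*s + 158) + r*(81 - 51*s) - 44*s - 44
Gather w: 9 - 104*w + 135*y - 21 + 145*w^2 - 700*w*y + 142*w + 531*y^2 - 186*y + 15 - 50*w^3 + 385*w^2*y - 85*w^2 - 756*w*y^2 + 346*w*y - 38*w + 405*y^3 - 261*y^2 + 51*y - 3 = -50*w^3 + w^2*(385*y + 60) + w*(-756*y^2 - 354*y) + 405*y^3 + 270*y^2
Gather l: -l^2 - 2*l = -l^2 - 2*l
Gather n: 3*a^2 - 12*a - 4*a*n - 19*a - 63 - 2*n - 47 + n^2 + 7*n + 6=3*a^2 - 31*a + n^2 + n*(5 - 4*a) - 104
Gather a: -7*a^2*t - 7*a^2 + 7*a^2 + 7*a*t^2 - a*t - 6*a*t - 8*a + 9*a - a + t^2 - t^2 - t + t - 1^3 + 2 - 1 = -7*a^2*t + a*(7*t^2 - 7*t)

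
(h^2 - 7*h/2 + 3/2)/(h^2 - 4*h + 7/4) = 2*(h - 3)/(2*h - 7)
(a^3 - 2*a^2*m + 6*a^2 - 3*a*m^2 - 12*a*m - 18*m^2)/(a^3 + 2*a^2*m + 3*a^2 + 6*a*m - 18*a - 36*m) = (a^2 - 2*a*m - 3*m^2)/(a^2 + 2*a*m - 3*a - 6*m)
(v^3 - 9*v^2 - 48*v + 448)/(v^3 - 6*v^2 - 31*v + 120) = (v^2 - v - 56)/(v^2 + 2*v - 15)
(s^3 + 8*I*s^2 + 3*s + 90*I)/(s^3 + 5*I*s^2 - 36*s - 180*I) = (s^2 + 3*I*s + 18)/(s^2 - 36)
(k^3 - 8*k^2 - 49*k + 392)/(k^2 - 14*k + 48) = (k^2 - 49)/(k - 6)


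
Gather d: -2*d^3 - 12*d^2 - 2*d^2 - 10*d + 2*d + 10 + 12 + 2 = -2*d^3 - 14*d^2 - 8*d + 24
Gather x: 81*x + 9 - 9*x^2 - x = -9*x^2 + 80*x + 9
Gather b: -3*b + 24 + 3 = 27 - 3*b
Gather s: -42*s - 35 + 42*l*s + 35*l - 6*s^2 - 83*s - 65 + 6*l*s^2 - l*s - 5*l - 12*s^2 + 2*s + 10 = 30*l + s^2*(6*l - 18) + s*(41*l - 123) - 90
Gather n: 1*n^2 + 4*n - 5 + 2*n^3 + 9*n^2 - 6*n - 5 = 2*n^3 + 10*n^2 - 2*n - 10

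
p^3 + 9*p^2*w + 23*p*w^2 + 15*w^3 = (p + w)*(p + 3*w)*(p + 5*w)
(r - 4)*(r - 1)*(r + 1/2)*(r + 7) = r^4 + 5*r^3/2 - 30*r^2 + 25*r/2 + 14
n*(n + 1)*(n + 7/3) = n^3 + 10*n^2/3 + 7*n/3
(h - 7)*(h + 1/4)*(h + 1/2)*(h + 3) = h^4 - 13*h^3/4 - 191*h^2/8 - 65*h/4 - 21/8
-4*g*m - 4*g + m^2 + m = (-4*g + m)*(m + 1)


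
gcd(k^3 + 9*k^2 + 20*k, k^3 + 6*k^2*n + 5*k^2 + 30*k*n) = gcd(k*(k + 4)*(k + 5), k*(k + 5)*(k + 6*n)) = k^2 + 5*k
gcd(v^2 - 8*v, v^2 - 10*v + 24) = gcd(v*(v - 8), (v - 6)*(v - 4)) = 1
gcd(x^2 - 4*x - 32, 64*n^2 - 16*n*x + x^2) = 1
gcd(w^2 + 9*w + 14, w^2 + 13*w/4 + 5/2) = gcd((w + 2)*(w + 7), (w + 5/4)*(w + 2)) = w + 2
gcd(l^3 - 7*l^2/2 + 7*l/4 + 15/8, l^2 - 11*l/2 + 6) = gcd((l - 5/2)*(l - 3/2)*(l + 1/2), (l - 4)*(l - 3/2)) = l - 3/2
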